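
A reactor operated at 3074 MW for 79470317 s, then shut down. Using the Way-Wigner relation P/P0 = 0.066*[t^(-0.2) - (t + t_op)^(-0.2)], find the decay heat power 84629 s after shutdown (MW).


P/P0 = 0.066 * [t^(-0.2) - (t + t_op)^(-0.2)]
P/P0 = 0.066 * [84629^(-0.2) - (84629 + 79470317)^(-0.2)]
P/P0 = 0.066 * [0.1033942 - 0.02629460] = 0.005088574
P = 3074 * 0.005088574 = 15.642 MW

15.642


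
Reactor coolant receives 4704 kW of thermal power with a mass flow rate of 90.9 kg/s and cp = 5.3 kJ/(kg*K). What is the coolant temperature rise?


dT = Q / (m_dot * cp)
dT = 4704 / (90.9 * 5.3)
dT = 9.7640 C

9.7640


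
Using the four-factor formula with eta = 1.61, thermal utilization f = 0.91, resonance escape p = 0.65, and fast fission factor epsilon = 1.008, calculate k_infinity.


k_inf = eta * f * p * epsilon
k_inf = 1.61 * 0.91 * 0.65 * 1.008
k_inf = 0.95993

0.95993


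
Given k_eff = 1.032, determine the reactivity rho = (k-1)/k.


rho = (k_eff - 1) / k_eff
rho = (1.032 - 1) / 1.032
rho = 0.031008

0.031008


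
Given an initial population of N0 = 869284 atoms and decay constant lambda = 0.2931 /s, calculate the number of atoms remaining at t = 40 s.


N = N0 * exp(-lambda * t)
N = 869284 * exp(-0.2931 * 40)
N = 7.0387

7.0387


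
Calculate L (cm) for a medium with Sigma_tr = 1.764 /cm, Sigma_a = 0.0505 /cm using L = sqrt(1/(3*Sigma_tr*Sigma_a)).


D = 1 / (3 * Sigma_tr) = 1 / (3 * 1.764) = 0.1889645 cm
L = sqrt(D / Sigma_a)
L = sqrt(0.1889645 / 0.0505)
L = 1.9344 cm

1.9344


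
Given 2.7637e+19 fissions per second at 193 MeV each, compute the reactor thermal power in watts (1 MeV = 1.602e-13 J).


P = fission_rate * E_MeV * 1.602e-13
P = 2.7637e+19 * 193 * 1.602e-13
P = 8.5450e+08 W

8.5450e+08


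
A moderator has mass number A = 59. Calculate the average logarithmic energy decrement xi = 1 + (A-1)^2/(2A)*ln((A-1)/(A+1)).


xi = 1 + (A-1)^2/(2A) * ln((A-1)/(A+1))
xi = 1 + (59-1)^2/(2*59) * ln((59-1)/(59 +1))
xi = 0.033518

0.033518


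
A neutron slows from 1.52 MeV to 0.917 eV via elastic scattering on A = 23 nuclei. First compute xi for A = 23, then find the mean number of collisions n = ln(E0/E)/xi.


xi = 1 + (A-1)^2/(2A)*ln((A-1)/(A+1)) = 0.08448899 (for A = 23)
n = ln(E0/E) / xi
n = ln(1.52e6 / 0.917) / 0.08448899
n = ln(1.657579e+06) / 0.08448899 = 169.50

169.50


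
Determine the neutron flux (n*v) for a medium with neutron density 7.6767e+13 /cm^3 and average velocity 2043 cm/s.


phi = n * v
phi = 7.6767e+13 * 2043
phi = 1.5683e+17 /cm^2/s

1.5683e+17


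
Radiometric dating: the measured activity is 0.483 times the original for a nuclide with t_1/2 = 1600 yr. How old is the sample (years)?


lambda = ln(2) / t_half = ln(2) / 1600 = 4.332170e-04 /yr
t = -ln(A/A0) / lambda
t = -ln(0.483) / 4.332170e-04
t = 1679.8 yr

1679.8


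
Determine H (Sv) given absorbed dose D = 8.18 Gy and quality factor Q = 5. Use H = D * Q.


H = D * Q
H = 8.18 * 5
H = 40.900 Sv

40.900


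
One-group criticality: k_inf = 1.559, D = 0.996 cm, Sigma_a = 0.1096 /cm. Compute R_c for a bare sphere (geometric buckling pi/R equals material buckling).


L^2 = D / Sigma_a = 0.996 / 0.1096 = 9.087591 cm^2
B_m^2 = (k_inf - 1) / L^2 = (1.559 - 1) / 9.087591 = 0.06151245 /cm^2
For a bare sphere: B_g = pi/R, so R_c = pi / sqrt(B_m^2)
R_c = pi / sqrt(0.06151245) = 12.667 cm

12.667


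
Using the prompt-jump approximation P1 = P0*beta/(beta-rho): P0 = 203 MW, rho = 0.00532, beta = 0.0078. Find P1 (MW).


P1/P0 = beta / (beta - rho)
P1/P0 = 0.0078 / (0.0078 - 0.00532) = 3.145161
P1 = 203 * 3.145161 = 638.47 MW

638.47


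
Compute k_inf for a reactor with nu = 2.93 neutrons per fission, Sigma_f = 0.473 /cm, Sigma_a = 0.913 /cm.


k_inf = nu * Sigma_f / Sigma_a
k_inf = 2.93 * 0.473 / 0.913
k_inf = 1.5180

1.5180


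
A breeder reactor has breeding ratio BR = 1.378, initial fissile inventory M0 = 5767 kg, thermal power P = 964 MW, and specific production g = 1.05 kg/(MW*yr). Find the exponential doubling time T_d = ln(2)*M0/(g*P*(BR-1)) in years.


Breeding gain G = BR - 1 = 1.378 - 1 = 0.378
Fissile production rate = g * P * G = 1.05 * 964 * 0.378 = 382.6116 kg/yr
T_d = ln(2) * M0 / (g * P * G)
T_d = ln(2) * 5767 / 382.6116 = 10.448 yr

10.448


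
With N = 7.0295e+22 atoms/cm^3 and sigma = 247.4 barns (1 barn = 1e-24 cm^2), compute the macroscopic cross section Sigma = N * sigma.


Sigma = N * sigma_barns * 1e-24
Sigma = 7.0295e+22 * 247.4 * 1e-24
Sigma = 17.391 /cm

17.391


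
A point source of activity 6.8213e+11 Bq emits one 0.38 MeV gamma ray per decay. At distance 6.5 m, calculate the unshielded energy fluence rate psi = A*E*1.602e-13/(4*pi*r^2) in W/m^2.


psi = A * E * 1.602e-13 / (4*pi*r^2)
psi = 6.8213e+11 * 0.38 * 1.602e-13 / (4*pi*6.5^2)
psi = 7.8213e-05 W/m^2

7.8213e-05


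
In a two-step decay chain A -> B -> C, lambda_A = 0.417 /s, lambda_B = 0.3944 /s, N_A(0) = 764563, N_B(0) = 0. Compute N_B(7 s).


N_B(t) = lambda_A * N_A0 / (lambda_B - lambda_A) * [exp(-lambda_A*t) - exp(-lambda_B*t)]
exp(-0.417*7) = 0.05398765; exp(-0.3944*7) = 0.06324116
N_B = 0.417 * 764563 / (0.3944 - 0.417) * (0.05398765 - 0.06324116)
N_B = 130541

130541


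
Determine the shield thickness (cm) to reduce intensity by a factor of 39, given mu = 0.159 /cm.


x = ln(factor) / mu
x = ln(39) / 0.159
x = 23.041 cm

23.041


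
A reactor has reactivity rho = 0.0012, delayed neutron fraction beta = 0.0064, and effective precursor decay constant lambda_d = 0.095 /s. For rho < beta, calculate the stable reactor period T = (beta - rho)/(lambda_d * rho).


T = (beta - rho) / (lambda_d * rho)
T = (0.0064 - 0.0012) / (0.095 * 0.0012)
T = 45.614 s

45.614


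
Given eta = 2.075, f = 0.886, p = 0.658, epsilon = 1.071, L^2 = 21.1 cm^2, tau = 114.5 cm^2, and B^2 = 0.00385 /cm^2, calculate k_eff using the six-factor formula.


k_inf = eta*f*p*eps = 2.075*0.886*0.658*1.071 = 1.295589
P_TNL = 1/(1 + L^2*B^2) = 1/(1 + 21.1*0.00385) = 0.9248683
P_FNL = exp(-B^2*tau) = exp(-0.00385*114.5) = 0.6435053
k_eff = k_inf * P_TNL * P_FNL = 1.295589 * 0.9248683 * 0.6435053
k_eff = 0.77108

0.77108


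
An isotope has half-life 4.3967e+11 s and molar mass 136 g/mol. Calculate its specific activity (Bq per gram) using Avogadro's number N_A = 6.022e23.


lambda = ln(2) / t_half = ln(2) / 4.3967e+11 = 1.576517e-12 /s
SA = lambda * N_A / M
SA = 1.576517e-12 * 6.022e23 / 136
SA = 6.9807e+09 Bq/g

6.9807e+09


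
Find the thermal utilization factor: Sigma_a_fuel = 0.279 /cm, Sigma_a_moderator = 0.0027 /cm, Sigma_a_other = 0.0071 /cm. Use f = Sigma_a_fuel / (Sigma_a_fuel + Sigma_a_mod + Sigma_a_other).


f = Sigma_a_fuel / (Sigma_a_fuel + Sigma_a_mod + Sigma_a_other)
f = 0.279 / (0.279 + 0.0027 + 0.0071)
f = 0.96607

0.96607


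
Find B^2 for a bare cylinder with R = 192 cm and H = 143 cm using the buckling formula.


B^2 = (2.405/R)^2 + (pi/H)^2
B^2 = (2.405/192)^2 + (pi/143)^2
B^2 = 6.3955e-04 /cm^2

6.3955e-04


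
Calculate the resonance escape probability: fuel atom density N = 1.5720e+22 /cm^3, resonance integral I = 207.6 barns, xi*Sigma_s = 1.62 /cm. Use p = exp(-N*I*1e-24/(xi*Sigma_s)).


p = exp(-N * I * 1e-24 / (xi*Sigma_s))
p = exp(-1.5720e+22 * 207.6 * 1e-24 / 1.62)
p = 0.13339

0.13339


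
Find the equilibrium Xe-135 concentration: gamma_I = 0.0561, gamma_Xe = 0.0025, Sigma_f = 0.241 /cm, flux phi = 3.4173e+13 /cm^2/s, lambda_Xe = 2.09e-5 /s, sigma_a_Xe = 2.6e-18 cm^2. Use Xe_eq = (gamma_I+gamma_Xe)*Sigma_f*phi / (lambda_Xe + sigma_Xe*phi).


Xe_eq = (gamma_I + gamma_Xe) * Sigma_f * phi / (lambda_Xe + sigma_Xe * phi)
Numerator = (0.0561 + 0.0025) * 0.241 * 3.4173e+13 = 4.826116e+11
Denominator = 2.09e-5 + 2.6e-18 * 3.4173e+13 = 1.097498e-04
Xe_eq = 4.826116e+11 / 1.097498e-04 = 4.3974e+15 /cm^3

4.3974e+15


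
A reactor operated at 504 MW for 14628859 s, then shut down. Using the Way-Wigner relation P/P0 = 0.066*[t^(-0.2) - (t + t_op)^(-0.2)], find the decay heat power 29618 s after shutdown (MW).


P/P0 = 0.066 * [t^(-0.2) - (t + t_op)^(-0.2)]
P/P0 = 0.066 * [29618^(-0.2) - (29618 + 14628859)^(-0.2)]
P/P0 = 0.066 * [0.1275525 - 0.03687926] = 0.005984434
P = 504 * 0.005984434 = 3.0162 MW

3.0162


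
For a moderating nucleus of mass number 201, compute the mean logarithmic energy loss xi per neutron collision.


xi = 1 + (A-1)^2/(2A) * ln((A-1)/(A+1))
xi = 1 + (201-1)^2/(2*201) * ln((201-1)/(201 +1))
xi = 0.0099173

0.0099173


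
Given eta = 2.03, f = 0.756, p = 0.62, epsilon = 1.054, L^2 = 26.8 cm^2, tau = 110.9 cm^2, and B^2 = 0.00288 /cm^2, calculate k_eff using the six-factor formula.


k_inf = eta*f*p*eps = 2.03*0.756*0.62*1.054 = 1.002883
P_TNL = 1/(1 + L^2*B^2) = 1/(1 + 26.8*0.00288) = 0.9283465
P_FNL = exp(-B^2*tau) = exp(-0.00288*110.9) = 0.7265907
k_eff = k_inf * P_TNL * P_FNL = 1.002883 * 0.9283465 * 0.7265907
k_eff = 0.67647

0.67647


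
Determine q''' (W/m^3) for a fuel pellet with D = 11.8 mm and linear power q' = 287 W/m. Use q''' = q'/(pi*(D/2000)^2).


r = D / 2 / 1000 = 11.8 / 2 / 1000 = 0.0059 m
q''' = q' / (pi * r^2)
q''' = 287 / (pi * 0.0059^2)
q''' = 2.6244e+06 W/m^3

2.6244e+06


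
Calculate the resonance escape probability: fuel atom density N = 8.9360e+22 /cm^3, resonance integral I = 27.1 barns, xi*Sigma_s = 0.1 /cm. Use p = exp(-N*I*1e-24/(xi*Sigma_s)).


p = exp(-N * I * 1e-24 / (xi*Sigma_s))
p = exp(-8.9360e+22 * 27.1 * 1e-24 / 0.1)
p = 3.0401e-11

3.0401e-11


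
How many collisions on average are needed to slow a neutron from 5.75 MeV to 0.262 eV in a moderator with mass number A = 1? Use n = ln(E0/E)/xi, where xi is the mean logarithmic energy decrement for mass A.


xi = 1 + (A-1)^2/(2A)*ln((A-1)/(A+1)) = 1 (for A = 1)
n = ln(E0/E) / xi
n = ln(5.75e6 / 0.262) / 1
n = ln(2.194656e+07) / 1 = 16.904

16.904


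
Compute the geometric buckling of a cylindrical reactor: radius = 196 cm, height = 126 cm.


B^2 = (2.405/R)^2 + (pi/H)^2
B^2 = (2.405/196)^2 + (pi/126)^2
B^2 = 7.7223e-04 /cm^2

7.7223e-04


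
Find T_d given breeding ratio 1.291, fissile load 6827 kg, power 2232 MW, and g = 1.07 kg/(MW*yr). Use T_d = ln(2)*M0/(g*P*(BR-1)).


Breeding gain G = BR - 1 = 1.291 - 1 = 0.291
Fissile production rate = g * P * G = 1.07 * 2232 * 0.291 = 694.97784 kg/yr
T_d = ln(2) * M0 / (g * P * G)
T_d = ln(2) * 6827 / 694.97784 = 6.8090 yr

6.8090


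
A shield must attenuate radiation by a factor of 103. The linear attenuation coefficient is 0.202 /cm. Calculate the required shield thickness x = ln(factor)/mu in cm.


x = ln(factor) / mu
x = ln(103) / 0.202
x = 22.944 cm

22.944


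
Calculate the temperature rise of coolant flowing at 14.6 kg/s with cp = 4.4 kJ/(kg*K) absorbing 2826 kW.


dT = Q / (m_dot * cp)
dT = 2826 / (14.6 * 4.4)
dT = 43.991 C

43.991


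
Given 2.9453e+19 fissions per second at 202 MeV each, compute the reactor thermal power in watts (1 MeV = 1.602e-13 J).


P = fission_rate * E_MeV * 1.602e-13
P = 2.9453e+19 * 202 * 1.602e-13
P = 9.5311e+08 W

9.5311e+08


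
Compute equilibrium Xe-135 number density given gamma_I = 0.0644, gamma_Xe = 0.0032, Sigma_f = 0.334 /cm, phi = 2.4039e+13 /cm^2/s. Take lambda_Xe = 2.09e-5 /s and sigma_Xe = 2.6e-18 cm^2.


Xe_eq = (gamma_I + gamma_Xe) * Sigma_f * phi / (lambda_Xe + sigma_Xe * phi)
Numerator = (0.0644 + 0.0032) * 0.334 * 2.4039e+13 = 5.427622e+11
Denominator = 2.09e-5 + 2.6e-18 * 2.4039e+13 = 8.340140e-05
Xe_eq = 5.427622e+11 / 8.340140e-05 = 6.5078e+15 /cm^3

6.5078e+15


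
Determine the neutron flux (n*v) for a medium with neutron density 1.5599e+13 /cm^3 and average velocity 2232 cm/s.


phi = n * v
phi = 1.5599e+13 * 2232
phi = 3.4817e+16 /cm^2/s

3.4817e+16


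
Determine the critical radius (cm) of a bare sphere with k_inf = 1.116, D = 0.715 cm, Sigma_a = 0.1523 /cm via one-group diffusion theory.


L^2 = D / Sigma_a = 0.715 / 0.1523 = 4.694682 cm^2
B_m^2 = (k_inf - 1) / L^2 = (1.116 - 1) / 4.694682 = 0.02470881 /cm^2
For a bare sphere: B_g = pi/R, so R_c = pi / sqrt(B_m^2)
R_c = pi / sqrt(0.02470881) = 19.986 cm

19.986


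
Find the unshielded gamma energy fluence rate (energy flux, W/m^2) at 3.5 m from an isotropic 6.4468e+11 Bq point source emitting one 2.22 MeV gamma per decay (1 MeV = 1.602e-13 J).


psi = A * E * 1.602e-13 / (4*pi*r^2)
psi = 6.4468e+11 * 2.22 * 1.602e-13 / (4*pi*3.5^2)
psi = 0.0014894 W/m^2

0.0014894


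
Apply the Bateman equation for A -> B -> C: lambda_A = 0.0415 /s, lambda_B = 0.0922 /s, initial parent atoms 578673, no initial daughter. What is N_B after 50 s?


N_B(t) = lambda_A * N_A0 / (lambda_B - lambda_A) * [exp(-lambda_A*t) - exp(-lambda_B*t)]
exp(-0.0415*50) = 0.1255564; exp(-0.0922*50) = 0.009951818
N_B = 0.0415 * 578673 / (0.0922 - 0.0415) * (0.1255564 - 0.009951818)
N_B = 54758

54758


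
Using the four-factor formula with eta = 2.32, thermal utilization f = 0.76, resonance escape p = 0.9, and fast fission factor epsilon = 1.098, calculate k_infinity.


k_inf = eta * f * p * epsilon
k_inf = 2.32 * 0.76 * 0.9 * 1.098
k_inf = 1.7424

1.7424


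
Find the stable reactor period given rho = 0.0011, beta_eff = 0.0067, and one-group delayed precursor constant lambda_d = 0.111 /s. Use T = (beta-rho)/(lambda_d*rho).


T = (beta - rho) / (lambda_d * rho)
T = (0.0067 - 0.0011) / (0.111 * 0.0011)
T = 45.864 s

45.864


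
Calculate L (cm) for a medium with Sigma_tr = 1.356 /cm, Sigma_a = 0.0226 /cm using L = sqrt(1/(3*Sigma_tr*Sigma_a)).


D = 1 / (3 * Sigma_tr) = 1 / (3 * 1.356) = 0.2458210 cm
L = sqrt(D / Sigma_a)
L = sqrt(0.2458210 / 0.0226)
L = 3.2980 cm

3.2980


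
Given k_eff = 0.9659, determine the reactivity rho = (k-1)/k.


rho = (k_eff - 1) / k_eff
rho = (0.9659 - 1) / 0.9659
rho = -0.035304

-0.035304


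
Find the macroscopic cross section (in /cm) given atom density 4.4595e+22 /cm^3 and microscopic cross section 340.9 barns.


Sigma = N * sigma_barns * 1e-24
Sigma = 4.4595e+22 * 340.9 * 1e-24
Sigma = 15.202 /cm

15.202


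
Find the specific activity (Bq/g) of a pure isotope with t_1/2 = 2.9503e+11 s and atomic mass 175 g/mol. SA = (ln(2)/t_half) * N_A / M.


lambda = ln(2) / t_half = ln(2) / 2.9503e+11 = 2.349413e-12 /s
SA = lambda * N_A / M
SA = 2.349413e-12 * 6.022e23 / 175
SA = 8.0847e+09 Bq/g

8.0847e+09


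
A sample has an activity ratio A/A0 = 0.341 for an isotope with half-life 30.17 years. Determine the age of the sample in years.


lambda = ln(2) / t_half = ln(2) / 30.17 = 0.02297472 /yr
t = -ln(A/A0) / lambda
t = -ln(0.341) / 0.02297472
t = 46.829 yr

46.829


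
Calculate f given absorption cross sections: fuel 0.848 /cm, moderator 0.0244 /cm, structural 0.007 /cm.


f = Sigma_a_fuel / (Sigma_a_fuel + Sigma_a_mod + Sigma_a_other)
f = 0.848 / (0.848 + 0.0244 + 0.007)
f = 0.96429

0.96429


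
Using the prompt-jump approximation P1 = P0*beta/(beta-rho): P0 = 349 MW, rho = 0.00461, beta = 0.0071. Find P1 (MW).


P1/P0 = beta / (beta - rho)
P1/P0 = 0.0071 / (0.0071 - 0.00461) = 2.851406
P1 = 349 * 2.851406 = 995.14 MW

995.14


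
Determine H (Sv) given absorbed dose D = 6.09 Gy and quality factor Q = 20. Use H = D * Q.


H = D * Q
H = 6.09 * 20
H = 121.80 Sv

121.80


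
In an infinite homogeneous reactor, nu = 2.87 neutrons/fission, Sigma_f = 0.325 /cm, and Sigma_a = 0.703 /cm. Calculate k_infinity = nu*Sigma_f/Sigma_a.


k_inf = nu * Sigma_f / Sigma_a
k_inf = 2.87 * 0.325 / 0.703
k_inf = 1.3268

1.3268


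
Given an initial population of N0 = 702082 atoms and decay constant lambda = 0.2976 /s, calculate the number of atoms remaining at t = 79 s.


N = N0 * exp(-lambda * t)
N = 702082 * exp(-0.2976 * 79)
N = 4.3246e-05

4.3246e-05


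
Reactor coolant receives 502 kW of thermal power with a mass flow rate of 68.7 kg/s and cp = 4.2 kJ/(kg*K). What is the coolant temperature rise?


dT = Q / (m_dot * cp)
dT = 502 / (68.7 * 4.2)
dT = 1.7398 C

1.7398


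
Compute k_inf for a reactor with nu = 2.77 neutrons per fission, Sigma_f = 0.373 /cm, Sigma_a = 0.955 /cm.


k_inf = nu * Sigma_f / Sigma_a
k_inf = 2.77 * 0.373 / 0.955
k_inf = 1.0819

1.0819


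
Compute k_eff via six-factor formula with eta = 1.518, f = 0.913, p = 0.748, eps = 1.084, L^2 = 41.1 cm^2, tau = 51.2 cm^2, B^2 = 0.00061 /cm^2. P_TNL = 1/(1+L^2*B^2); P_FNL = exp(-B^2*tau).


k_inf = eta*f*p*eps = 1.518*0.913*0.748*1.084 = 1.123760
P_TNL = 1/(1 + L^2*B^2) = 1/(1 + 41.1*0.00061) = 0.9755422
P_FNL = exp(-B^2*tau) = exp(-0.00061*51.2) = 0.9692507
k_eff = k_inf * P_TNL * P_FNL = 1.123760 * 0.9755422 * 0.9692507
k_eff = 1.0626

1.0626


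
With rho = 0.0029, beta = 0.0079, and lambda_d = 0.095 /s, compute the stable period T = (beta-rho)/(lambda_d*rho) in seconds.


T = (beta - rho) / (lambda_d * rho)
T = (0.0079 - 0.0029) / (0.095 * 0.0029)
T = 18.149 s

18.149


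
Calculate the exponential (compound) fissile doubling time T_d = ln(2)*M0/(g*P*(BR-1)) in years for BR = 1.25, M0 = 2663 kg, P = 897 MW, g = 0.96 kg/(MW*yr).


Breeding gain G = BR - 1 = 1.25 - 1 = 0.25
Fissile production rate = g * P * G = 0.96 * 897 * 0.25 = 215.28 kg/yr
T_d = ln(2) * M0 / (g * P * G)
T_d = ln(2) * 2663 / 215.28 = 8.5742 yr

8.5742


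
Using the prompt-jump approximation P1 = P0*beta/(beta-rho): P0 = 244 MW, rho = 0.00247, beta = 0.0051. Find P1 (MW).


P1/P0 = beta / (beta - rho)
P1/P0 = 0.0051 / (0.0051 - 0.00247) = 1.939163
P1 = 244 * 1.939163 = 473.16 MW

473.16


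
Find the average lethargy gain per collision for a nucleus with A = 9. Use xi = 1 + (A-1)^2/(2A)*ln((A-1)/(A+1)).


xi = 1 + (A-1)^2/(2A) * ln((A-1)/(A+1))
xi = 1 + (9-1)^2/(2*9) * ln((9-1)/(9 +1))
xi = 0.20660

0.20660


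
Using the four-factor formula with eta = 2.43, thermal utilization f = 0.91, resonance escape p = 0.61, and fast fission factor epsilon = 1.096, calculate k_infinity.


k_inf = eta * f * p * epsilon
k_inf = 2.43 * 0.91 * 0.61 * 1.096
k_inf = 1.4784

1.4784


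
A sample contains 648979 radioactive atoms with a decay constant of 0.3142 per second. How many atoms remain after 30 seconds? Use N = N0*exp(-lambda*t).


N = N0 * exp(-lambda * t)
N = 648979 * exp(-0.3142 * 30)
N = 52.308

52.308


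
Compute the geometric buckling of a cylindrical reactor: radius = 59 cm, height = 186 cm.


B^2 = (2.405/R)^2 + (pi/H)^2
B^2 = (2.405/59)^2 + (pi/186)^2
B^2 = 0.0019469 /cm^2

0.0019469


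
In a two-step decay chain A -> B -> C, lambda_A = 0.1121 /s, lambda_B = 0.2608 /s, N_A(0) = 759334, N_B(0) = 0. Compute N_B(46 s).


N_B(t) = lambda_A * N_A0 / (lambda_B - lambda_A) * [exp(-lambda_A*t) - exp(-lambda_B*t)]
exp(-0.1121*46) = 0.005761255; exp(-0.2608*46) = 6.163905e-06
N_B = 0.1121 * 759334 / (0.2608 - 0.1121) * (0.005761255 - 6.163905e-06)
N_B = 3294.4

3294.4


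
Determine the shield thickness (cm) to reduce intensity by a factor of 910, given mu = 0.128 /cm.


x = ln(factor) / mu
x = ln(910) / 0.128
x = 53.230 cm

53.230


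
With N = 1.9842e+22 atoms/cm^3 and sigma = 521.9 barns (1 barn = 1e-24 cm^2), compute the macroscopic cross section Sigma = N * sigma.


Sigma = N * sigma_barns * 1e-24
Sigma = 1.9842e+22 * 521.9 * 1e-24
Sigma = 10.356 /cm

10.356


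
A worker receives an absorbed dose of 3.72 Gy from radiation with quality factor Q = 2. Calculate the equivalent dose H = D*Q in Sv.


H = D * Q
H = 3.72 * 2
H = 7.4400 Sv

7.4400


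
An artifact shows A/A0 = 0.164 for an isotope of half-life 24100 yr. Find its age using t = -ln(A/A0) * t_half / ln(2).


lambda = ln(2) / t_half = ln(2) / 24100 = 2.876129e-05 /yr
t = -ln(A/A0) / lambda
t = -ln(0.164) / 2.876129e-05
t = 62858 yr

62858


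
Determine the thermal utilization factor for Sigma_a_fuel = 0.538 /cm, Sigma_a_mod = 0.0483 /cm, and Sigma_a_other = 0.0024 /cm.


f = Sigma_a_fuel / (Sigma_a_fuel + Sigma_a_mod + Sigma_a_other)
f = 0.538 / (0.538 + 0.0483 + 0.0024)
f = 0.91388

0.91388


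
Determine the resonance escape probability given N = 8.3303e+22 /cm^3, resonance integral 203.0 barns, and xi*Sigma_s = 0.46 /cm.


p = exp(-N * I * 1e-24 / (xi*Sigma_s))
p = exp(-8.3303e+22 * 203.0 * 1e-24 / 0.46)
p = 1.0826e-16

1.0826e-16


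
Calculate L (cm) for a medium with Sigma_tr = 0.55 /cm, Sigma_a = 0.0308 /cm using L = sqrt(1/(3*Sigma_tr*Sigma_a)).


D = 1 / (3 * Sigma_tr) = 1 / (3 * 0.55) = 0.6060606 cm
L = sqrt(D / Sigma_a)
L = sqrt(0.6060606 / 0.0308)
L = 4.4359 cm

4.4359


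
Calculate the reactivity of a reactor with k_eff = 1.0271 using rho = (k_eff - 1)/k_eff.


rho = (k_eff - 1) / k_eff
rho = (1.0271 - 1) / 1.0271
rho = 0.026385

0.026385


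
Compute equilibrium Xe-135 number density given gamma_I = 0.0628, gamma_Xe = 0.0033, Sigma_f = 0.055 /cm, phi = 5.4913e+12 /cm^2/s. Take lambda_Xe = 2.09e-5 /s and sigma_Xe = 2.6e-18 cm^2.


Xe_eq = (gamma_I + gamma_Xe) * Sigma_f * phi / (lambda_Xe + sigma_Xe * phi)
Numerator = (0.0628 + 0.0033) * 0.055 * 5.4913e+12 = 1.996362e+10
Denominator = 2.09e-5 + 2.6e-18 * 5.4913e+12 = 3.517738e-05
Xe_eq = 1.996362e+10 / 3.517738e-05 = 5.6751e+14 /cm^3

5.6751e+14


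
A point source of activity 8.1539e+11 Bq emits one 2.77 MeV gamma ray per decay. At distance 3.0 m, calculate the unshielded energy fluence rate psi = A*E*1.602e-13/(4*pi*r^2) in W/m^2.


psi = A * E * 1.602e-13 / (4*pi*r^2)
psi = 8.1539e+11 * 2.77 * 1.602e-13 / (4*pi*3.0^2)
psi = 0.0031993 W/m^2

0.0031993


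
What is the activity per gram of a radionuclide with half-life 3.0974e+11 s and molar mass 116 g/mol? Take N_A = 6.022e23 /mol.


lambda = ln(2) / t_half = ln(2) / 3.0974e+11 = 2.237836e-12 /s
SA = lambda * N_A / M
SA = 2.237836e-12 * 6.022e23 / 116
SA = 1.1617e+10 Bq/g

1.1617e+10


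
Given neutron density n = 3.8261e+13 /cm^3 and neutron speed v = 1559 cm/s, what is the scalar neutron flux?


phi = n * v
phi = 3.8261e+13 * 1559
phi = 5.9649e+16 /cm^2/s

5.9649e+16


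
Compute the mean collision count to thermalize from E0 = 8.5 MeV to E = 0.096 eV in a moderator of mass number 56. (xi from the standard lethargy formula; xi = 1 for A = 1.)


xi = 1 + (A-1)^2/(2A)*ln((A-1)/(A+1)) = 0.03529286 (for A = 56)
n = ln(E0/E) / xi
n = ln(8.5e6 / 0.096) / 0.03529286
n = ln(8.854167e+07) / 0.03529286 = 518.49

518.49


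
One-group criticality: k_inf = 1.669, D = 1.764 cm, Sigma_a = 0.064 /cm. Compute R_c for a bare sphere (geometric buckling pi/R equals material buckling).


L^2 = D / Sigma_a = 1.764 / 0.064 = 27.56250 cm^2
B_m^2 = (k_inf - 1) / L^2 = (1.669 - 1) / 27.56250 = 0.02427211 /cm^2
For a bare sphere: B_g = pi/R, so R_c = pi / sqrt(B_m^2)
R_c = pi / sqrt(0.02427211) = 20.165 cm

20.165


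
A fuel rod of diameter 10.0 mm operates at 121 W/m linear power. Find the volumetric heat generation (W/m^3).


r = D / 2 / 1000 = 10.0 / 2 / 1000 = 0.005 m
q''' = q' / (pi * r^2)
q''' = 121 / (pi * 0.005^2)
q''' = 1.5406e+06 W/m^3

1.5406e+06


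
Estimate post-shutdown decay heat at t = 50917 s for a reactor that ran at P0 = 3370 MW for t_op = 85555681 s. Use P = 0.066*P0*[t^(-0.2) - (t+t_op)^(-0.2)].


P/P0 = 0.066 * [t^(-0.2) - (t + t_op)^(-0.2)]
P/P0 = 0.066 * [50917^(-0.2) - (50917 + 85555681)^(-0.2)]
P/P0 = 0.066 * [0.1144531 - 0.02591186] = 0.005843722
P = 3370 * 0.005843722 = 19.693 MW

19.693


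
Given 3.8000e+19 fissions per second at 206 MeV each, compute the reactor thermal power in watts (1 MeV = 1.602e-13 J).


P = fission_rate * E_MeV * 1.602e-13
P = 3.8000e+19 * 206 * 1.602e-13
P = 1.2540e+09 W

1.2540e+09


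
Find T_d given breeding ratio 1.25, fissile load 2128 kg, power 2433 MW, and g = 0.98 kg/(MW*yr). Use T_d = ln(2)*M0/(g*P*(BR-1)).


Breeding gain G = BR - 1 = 1.25 - 1 = 0.25
Fissile production rate = g * P * G = 0.98 * 2433 * 0.25 = 596.085 kg/yr
T_d = ln(2) * M0 / (g * P * G)
T_d = ln(2) * 2128 / 596.085 = 2.4745 yr

2.4745


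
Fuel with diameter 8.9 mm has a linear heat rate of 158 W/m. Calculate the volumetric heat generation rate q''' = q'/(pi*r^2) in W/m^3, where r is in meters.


r = D / 2 / 1000 = 8.9 / 2 / 1000 = 0.00445 m
q''' = q' / (pi * r^2)
q''' = 158 / (pi * 0.00445^2)
q''' = 2.5397e+06 W/m^3

2.5397e+06


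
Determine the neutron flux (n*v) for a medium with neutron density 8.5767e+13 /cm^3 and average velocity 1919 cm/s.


phi = n * v
phi = 8.5767e+13 * 1919
phi = 1.6459e+17 /cm^2/s

1.6459e+17


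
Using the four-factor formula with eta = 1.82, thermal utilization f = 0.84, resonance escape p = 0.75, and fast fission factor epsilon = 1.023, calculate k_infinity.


k_inf = eta * f * p * epsilon
k_inf = 1.82 * 0.84 * 0.75 * 1.023
k_inf = 1.1730

1.1730


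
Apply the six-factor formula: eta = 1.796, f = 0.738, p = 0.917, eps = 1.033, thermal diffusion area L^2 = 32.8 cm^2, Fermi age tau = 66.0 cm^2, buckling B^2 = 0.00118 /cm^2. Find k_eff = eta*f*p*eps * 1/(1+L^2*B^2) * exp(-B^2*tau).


k_inf = eta*f*p*eps = 1.796*0.738*0.917*1.033 = 1.255545
P_TNL = 1/(1 + L^2*B^2) = 1/(1 + 32.8*0.00118) = 0.9627382
P_FNL = exp(-B^2*tau) = exp(-0.00118*66.0) = 0.9250754
k_eff = k_inf * P_TNL * P_FNL = 1.255545 * 0.9627382 * 0.9250754
k_eff = 1.1182

1.1182


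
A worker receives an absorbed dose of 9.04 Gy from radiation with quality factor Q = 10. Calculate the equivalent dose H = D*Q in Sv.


H = D * Q
H = 9.04 * 10
H = 90.400 Sv

90.400


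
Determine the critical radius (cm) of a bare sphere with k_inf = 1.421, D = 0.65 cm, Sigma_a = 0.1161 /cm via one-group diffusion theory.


L^2 = D / Sigma_a = 0.65 / 0.1161 = 5.598622 cm^2
B_m^2 = (k_inf - 1) / L^2 = (1.421 - 1) / 5.598622 = 0.07519708 /cm^2
For a bare sphere: B_g = pi/R, so R_c = pi / sqrt(B_m^2)
R_c = pi / sqrt(0.07519708) = 11.456 cm

11.456


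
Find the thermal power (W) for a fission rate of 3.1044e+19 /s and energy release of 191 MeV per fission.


P = fission_rate * E_MeV * 1.602e-13
P = 3.1044e+19 * 191 * 1.602e-13
P = 9.4989e+08 W

9.4989e+08


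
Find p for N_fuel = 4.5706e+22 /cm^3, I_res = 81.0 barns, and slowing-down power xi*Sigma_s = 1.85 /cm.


p = exp(-N * I * 1e-24 / (xi*Sigma_s))
p = exp(-4.5706e+22 * 81.0 * 1e-24 / 1.85)
p = 0.13518

0.13518


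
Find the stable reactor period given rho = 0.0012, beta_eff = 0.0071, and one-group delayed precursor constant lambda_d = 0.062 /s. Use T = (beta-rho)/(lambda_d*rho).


T = (beta - rho) / (lambda_d * rho)
T = (0.0071 - 0.0012) / (0.062 * 0.0012)
T = 79.301 s

79.301


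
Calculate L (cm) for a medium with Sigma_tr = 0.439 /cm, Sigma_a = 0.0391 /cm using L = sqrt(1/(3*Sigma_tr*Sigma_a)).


D = 1 / (3 * Sigma_tr) = 1 / (3 * 0.439) = 0.7593014 cm
L = sqrt(D / Sigma_a)
L = sqrt(0.7593014 / 0.0391)
L = 4.4068 cm

4.4068


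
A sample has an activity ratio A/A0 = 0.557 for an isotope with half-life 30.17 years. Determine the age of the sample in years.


lambda = ln(2) / t_half = ln(2) / 30.17 = 0.02297472 /yr
t = -ln(A/A0) / lambda
t = -ln(0.557) / 0.02297472
t = 25.471 yr

25.471


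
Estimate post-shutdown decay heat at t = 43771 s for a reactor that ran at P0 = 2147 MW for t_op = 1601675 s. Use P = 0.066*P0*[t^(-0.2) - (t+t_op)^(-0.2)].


P/P0 = 0.066 * [t^(-0.2) - (t + t_op)^(-0.2)]
P/P0 = 0.066 * [43771^(-0.2) - (43771 + 1601675)^(-0.2)]
P/P0 = 0.066 * [0.1179676 - 0.05711409] = 0.004016332
P = 2147 * 0.004016332 = 8.6231 MW

8.6231


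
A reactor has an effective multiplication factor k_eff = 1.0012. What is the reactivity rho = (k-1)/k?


rho = (k_eff - 1) / k_eff
rho = (1.0012 - 1) / 1.0012
rho = 0.0011986

0.0011986


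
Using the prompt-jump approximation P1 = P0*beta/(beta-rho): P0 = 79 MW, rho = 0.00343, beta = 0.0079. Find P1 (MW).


P1/P0 = beta / (beta - rho)
P1/P0 = 0.0079 / (0.0079 - 0.00343) = 1.767338
P1 = 79 * 1.767338 = 139.62 MW

139.62


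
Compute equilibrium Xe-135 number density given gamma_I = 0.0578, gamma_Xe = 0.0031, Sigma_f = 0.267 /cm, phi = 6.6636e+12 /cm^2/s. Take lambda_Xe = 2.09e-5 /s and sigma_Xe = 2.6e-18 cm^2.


Xe_eq = (gamma_I + gamma_Xe) * Sigma_f * phi / (lambda_Xe + sigma_Xe * phi)
Numerator = (0.0578 + 0.0031) * 0.267 * 6.6636e+12 = 1.083521e+11
Denominator = 2.09e-5 + 2.6e-18 * 6.6636e+12 = 3.822536e-05
Xe_eq = 1.083521e+11 / 3.822536e-05 = 2.8346e+15 /cm^3

2.8346e+15


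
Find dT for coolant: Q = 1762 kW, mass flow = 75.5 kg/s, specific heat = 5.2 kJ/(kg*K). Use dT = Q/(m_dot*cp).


dT = Q / (m_dot * cp)
dT = 1762 / (75.5 * 5.2)
dT = 4.4880 C

4.4880


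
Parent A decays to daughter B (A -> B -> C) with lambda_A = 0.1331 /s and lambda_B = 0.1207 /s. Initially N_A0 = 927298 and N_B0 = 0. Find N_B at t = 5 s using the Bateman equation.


N_B(t) = lambda_A * N_A0 / (lambda_B - lambda_A) * [exp(-lambda_A*t) - exp(-lambda_B*t)]
exp(-0.1331*5) = 0.5140165; exp(-0.1207*5) = 0.5468942
N_B = 0.1331 * 927298 / (0.1207 - 0.1331) * (0.5140165 - 0.5468942)
N_B = 327248

327248


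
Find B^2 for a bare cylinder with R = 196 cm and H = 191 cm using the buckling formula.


B^2 = (2.405/R)^2 + (pi/H)^2
B^2 = (2.405/196)^2 + (pi/191)^2
B^2 = 4.2110e-04 /cm^2

4.2110e-04


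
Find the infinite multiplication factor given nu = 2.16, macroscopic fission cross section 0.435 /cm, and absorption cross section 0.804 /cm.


k_inf = nu * Sigma_f / Sigma_a
k_inf = 2.16 * 0.435 / 0.804
k_inf = 1.1687

1.1687


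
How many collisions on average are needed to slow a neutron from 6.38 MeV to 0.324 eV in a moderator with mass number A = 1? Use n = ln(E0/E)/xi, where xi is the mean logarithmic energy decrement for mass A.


xi = 1 + (A-1)^2/(2A)*ln((A-1)/(A+1)) = 1 (for A = 1)
n = ln(E0/E) / xi
n = ln(6.38e6 / 0.324) / 1
n = ln(1.969136e+07) / 1 = 16.796

16.796


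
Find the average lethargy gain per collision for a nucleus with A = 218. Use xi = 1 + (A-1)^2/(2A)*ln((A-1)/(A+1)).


xi = 1 + (A-1)^2/(2A) * ln((A-1)/(A+1))
xi = 1 + (218-1)^2/(2*218) * ln((218-1)/(218 +1))
xi = 0.0091463

0.0091463


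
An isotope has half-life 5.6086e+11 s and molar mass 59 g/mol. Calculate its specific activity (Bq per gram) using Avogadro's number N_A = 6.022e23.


lambda = ln(2) / t_half = ln(2) / 5.6086e+11 = 1.235865e-12 /s
SA = lambda * N_A / M
SA = 1.235865e-12 * 6.022e23 / 59
SA = 1.2614e+10 Bq/g

1.2614e+10


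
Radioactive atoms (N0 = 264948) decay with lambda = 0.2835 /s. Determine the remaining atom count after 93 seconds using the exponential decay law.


N = N0 * exp(-lambda * t)
N = 264948 * exp(-0.2835 * 93)
N = 9.3922e-07

9.3922e-07


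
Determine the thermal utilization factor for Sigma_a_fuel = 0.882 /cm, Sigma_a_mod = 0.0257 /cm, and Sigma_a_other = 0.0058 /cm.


f = Sigma_a_fuel / (Sigma_a_fuel + Sigma_a_mod + Sigma_a_other)
f = 0.882 / (0.882 + 0.0257 + 0.0058)
f = 0.96552

0.96552


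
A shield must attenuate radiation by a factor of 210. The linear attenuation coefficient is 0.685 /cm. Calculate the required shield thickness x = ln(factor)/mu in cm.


x = ln(factor) / mu
x = ln(210) / 0.685
x = 7.8060 cm

7.8060


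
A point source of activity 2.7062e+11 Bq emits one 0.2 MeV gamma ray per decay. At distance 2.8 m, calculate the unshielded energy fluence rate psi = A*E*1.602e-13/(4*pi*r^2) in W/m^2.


psi = A * E * 1.602e-13 / (4*pi*r^2)
psi = 2.7062e+11 * 0.2 * 1.602e-13 / (4*pi*2.8^2)
psi = 8.8009e-05 W/m^2

8.8009e-05


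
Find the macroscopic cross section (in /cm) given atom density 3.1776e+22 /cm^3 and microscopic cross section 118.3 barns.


Sigma = N * sigma_barns * 1e-24
Sigma = 3.1776e+22 * 118.3 * 1e-24
Sigma = 3.7591 /cm

3.7591


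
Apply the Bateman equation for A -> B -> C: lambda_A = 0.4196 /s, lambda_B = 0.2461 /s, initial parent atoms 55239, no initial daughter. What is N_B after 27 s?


N_B(t) = lambda_A * N_A0 / (lambda_B - lambda_A) * [exp(-lambda_A*t) - exp(-lambda_B*t)]
exp(-0.4196*27) = 1.201686e-05; exp(-0.2461*27) = 0.001300899
N_B = 0.4196 * 55239 / (0.2461 - 0.4196) * (1.201686e-05 - 0.001300899)
N_B = 172.18

172.18


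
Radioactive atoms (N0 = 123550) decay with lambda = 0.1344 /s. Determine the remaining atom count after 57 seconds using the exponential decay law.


N = N0 * exp(-lambda * t)
N = 123550 * exp(-0.1344 * 57)
N = 58.183

58.183


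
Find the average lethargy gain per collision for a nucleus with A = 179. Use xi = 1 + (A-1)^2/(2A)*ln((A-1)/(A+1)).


xi = 1 + (A-1)^2/(2A) * ln((A-1)/(A+1))
xi = 1 + (179-1)^2/(2*179) * ln((179-1)/(179 +1))
xi = 0.011132

0.011132


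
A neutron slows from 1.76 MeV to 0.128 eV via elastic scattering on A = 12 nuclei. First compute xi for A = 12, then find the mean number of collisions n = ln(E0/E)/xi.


xi = 1 + (A-1)^2/(2A)*ln((A-1)/(A+1)) = 0.1577690 (for A = 12)
n = ln(E0/E) / xi
n = ln(1.76e6 / 0.128) / 0.1577690
n = ln(1.375000e+07) / 0.1577690 = 104.18

104.18


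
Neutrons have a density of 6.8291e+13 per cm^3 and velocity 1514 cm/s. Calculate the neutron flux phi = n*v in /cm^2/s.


phi = n * v
phi = 6.8291e+13 * 1514
phi = 1.0339e+17 /cm^2/s

1.0339e+17


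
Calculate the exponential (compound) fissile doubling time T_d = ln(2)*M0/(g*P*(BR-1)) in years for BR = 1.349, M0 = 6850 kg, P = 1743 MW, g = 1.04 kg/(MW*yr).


Breeding gain G = BR - 1 = 1.349 - 1 = 0.349
Fissile production rate = g * P * G = 1.04 * 1743 * 0.349 = 632.63928 kg/yr
T_d = ln(2) * M0 / (g * P * G)
T_d = ln(2) * 6850 / 632.63928 = 7.5052 yr

7.5052


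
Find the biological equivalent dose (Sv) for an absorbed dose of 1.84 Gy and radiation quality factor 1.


H = D * Q
H = 1.84 * 1
H = 1.8400 Sv

1.8400


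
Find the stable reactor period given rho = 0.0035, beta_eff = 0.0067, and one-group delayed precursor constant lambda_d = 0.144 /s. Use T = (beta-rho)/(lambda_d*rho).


T = (beta - rho) / (lambda_d * rho)
T = (0.0067 - 0.0035) / (0.144 * 0.0035)
T = 6.3492 s

6.3492


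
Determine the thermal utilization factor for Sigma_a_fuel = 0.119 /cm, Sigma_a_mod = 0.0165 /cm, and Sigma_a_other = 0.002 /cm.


f = Sigma_a_fuel / (Sigma_a_fuel + Sigma_a_mod + Sigma_a_other)
f = 0.119 / (0.119 + 0.0165 + 0.002)
f = 0.86545

0.86545


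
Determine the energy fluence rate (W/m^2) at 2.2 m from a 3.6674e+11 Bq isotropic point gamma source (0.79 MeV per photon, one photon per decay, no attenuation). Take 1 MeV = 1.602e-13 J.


psi = A * E * 1.602e-13 / (4*pi*r^2)
psi = 3.6674e+11 * 0.79 * 1.602e-13 / (4*pi*2.2^2)
psi = 7.6312e-04 W/m^2

7.6312e-04


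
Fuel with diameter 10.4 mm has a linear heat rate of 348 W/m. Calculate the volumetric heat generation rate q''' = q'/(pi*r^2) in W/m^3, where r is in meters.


r = D / 2 / 1000 = 10.4 / 2 / 1000 = 0.0052 m
q''' = q' / (pi * r^2)
q''' = 348 / (pi * 0.0052^2)
q''' = 4.0966e+06 W/m^3

4.0966e+06


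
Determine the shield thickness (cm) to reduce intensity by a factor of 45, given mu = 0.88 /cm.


x = ln(factor) / mu
x = ln(45) / 0.88
x = 4.3258 cm

4.3258


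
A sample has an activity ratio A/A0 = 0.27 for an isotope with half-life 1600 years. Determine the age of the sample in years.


lambda = ln(2) / t_half = ln(2) / 1600 = 4.332170e-04 /yr
t = -ln(A/A0) / lambda
t = -ln(0.27) / 4.332170e-04
t = 3022.3 yr

3022.3


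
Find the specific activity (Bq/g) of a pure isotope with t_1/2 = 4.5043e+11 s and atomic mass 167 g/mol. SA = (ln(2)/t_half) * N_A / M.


lambda = ln(2) / t_half = ln(2) / 4.5043e+11 = 1.538857e-12 /s
SA = lambda * N_A / M
SA = 1.538857e-12 * 6.022e23 / 167
SA = 5.5491e+09 Bq/g

5.5491e+09


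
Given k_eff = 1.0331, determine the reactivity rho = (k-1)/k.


rho = (k_eff - 1) / k_eff
rho = (1.0331 - 1) / 1.0331
rho = 0.032039

0.032039


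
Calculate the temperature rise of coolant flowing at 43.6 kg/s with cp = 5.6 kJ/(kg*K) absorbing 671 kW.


dT = Q / (m_dot * cp)
dT = 671 / (43.6 * 5.6)
dT = 2.7482 C

2.7482


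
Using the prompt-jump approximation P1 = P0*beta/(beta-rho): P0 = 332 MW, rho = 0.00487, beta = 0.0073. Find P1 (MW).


P1/P0 = beta / (beta - rho)
P1/P0 = 0.0073 / (0.0073 - 0.00487) = 3.004115
P1 = 332 * 3.004115 = 997.37 MW

997.37


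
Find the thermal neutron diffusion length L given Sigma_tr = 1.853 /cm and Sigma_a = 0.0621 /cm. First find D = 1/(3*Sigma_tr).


D = 1 / (3 * Sigma_tr) = 1 / (3 * 1.853) = 0.1798885 cm
L = sqrt(D / Sigma_a)
L = sqrt(0.1798885 / 0.0621)
L = 1.7020 cm

1.7020


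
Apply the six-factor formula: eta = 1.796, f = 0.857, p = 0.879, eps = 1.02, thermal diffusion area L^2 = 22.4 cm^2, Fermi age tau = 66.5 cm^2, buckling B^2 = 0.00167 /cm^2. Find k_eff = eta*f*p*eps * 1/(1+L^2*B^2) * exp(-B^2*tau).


k_inf = eta*f*p*eps = 1.796*0.857*0.879*1.02 = 1.379991
P_TNL = 1/(1 + L^2*B^2) = 1/(1 + 22.4*0.00167) = 0.9639409
P_FNL = exp(-B^2*tau) = exp(-0.00167*66.5) = 0.8948895
k_eff = k_inf * P_TNL * P_FNL = 1.379991 * 0.9639409 * 0.8948895
k_eff = 1.1904

1.1904


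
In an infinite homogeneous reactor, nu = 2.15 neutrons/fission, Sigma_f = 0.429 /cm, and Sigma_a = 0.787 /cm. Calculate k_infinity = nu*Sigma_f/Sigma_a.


k_inf = nu * Sigma_f / Sigma_a
k_inf = 2.15 * 0.429 / 0.787
k_inf = 1.1720

1.1720


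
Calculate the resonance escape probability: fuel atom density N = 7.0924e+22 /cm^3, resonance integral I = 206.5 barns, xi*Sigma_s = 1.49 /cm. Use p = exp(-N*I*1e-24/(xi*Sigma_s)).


p = exp(-N * I * 1e-24 / (xi*Sigma_s))
p = exp(-7.0924e+22 * 206.5 * 1e-24 / 1.49)
p = 5.3845e-05

5.3845e-05


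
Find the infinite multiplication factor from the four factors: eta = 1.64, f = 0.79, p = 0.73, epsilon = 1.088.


k_inf = eta * f * p * epsilon
k_inf = 1.64 * 0.79 * 0.73 * 1.088
k_inf = 1.0290

1.0290


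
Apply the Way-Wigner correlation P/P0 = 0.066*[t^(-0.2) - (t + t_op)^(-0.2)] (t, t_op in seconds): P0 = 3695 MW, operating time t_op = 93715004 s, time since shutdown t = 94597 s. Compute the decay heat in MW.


P/P0 = 0.066 * [t^(-0.2) - (t + t_op)^(-0.2)]
P/P0 = 0.066 * [94597^(-0.2) - (94597 + 93715004)^(-0.2)]
P/P0 = 0.066 * [0.1011171 - 0.02544196] = 0.004994559
P = 3695 * 0.004994559 = 18.455 MW

18.455


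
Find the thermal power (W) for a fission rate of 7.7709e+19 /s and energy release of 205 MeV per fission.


P = fission_rate * E_MeV * 1.602e-13
P = 7.7709e+19 * 205 * 1.602e-13
P = 2.5520e+09 W

2.5520e+09


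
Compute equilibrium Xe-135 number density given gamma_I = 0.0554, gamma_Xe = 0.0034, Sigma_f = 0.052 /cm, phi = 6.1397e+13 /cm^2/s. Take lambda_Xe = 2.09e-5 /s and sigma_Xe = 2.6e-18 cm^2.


Xe_eq = (gamma_I + gamma_Xe) * Sigma_f * phi / (lambda_Xe + sigma_Xe * phi)
Numerator = (0.0554 + 0.0034) * 0.052 * 6.1397e+13 = 1.877275e+11
Denominator = 2.09e-5 + 2.6e-18 * 6.1397e+13 = 1.805322e-04
Xe_eq = 1.877275e+11 / 1.805322e-04 = 1.0399e+15 /cm^3

1.0399e+15


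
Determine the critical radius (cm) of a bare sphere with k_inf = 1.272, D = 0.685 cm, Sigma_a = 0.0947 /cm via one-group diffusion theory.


L^2 = D / Sigma_a = 0.685 / 0.0947 = 7.233369 cm^2
B_m^2 = (k_inf - 1) / L^2 = (1.272 - 1) / 7.233369 = 0.03760350 /cm^2
For a bare sphere: B_g = pi/R, so R_c = pi / sqrt(B_m^2)
R_c = pi / sqrt(0.03760350) = 16.201 cm

16.201


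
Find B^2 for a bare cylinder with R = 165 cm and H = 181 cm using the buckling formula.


B^2 = (2.405/R)^2 + (pi/H)^2
B^2 = (2.405/165)^2 + (pi/181)^2
B^2 = 5.1371e-04 /cm^2

5.1371e-04


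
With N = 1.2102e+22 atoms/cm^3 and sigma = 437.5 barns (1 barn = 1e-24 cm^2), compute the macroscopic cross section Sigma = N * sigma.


Sigma = N * sigma_barns * 1e-24
Sigma = 1.2102e+22 * 437.5 * 1e-24
Sigma = 5.2946 /cm

5.2946


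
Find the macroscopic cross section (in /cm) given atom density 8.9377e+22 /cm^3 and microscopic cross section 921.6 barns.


Sigma = N * sigma_barns * 1e-24
Sigma = 8.9377e+22 * 921.6 * 1e-24
Sigma = 82.370 /cm

82.370


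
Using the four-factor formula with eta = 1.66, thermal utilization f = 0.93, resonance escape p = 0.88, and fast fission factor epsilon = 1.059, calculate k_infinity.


k_inf = eta * f * p * epsilon
k_inf = 1.66 * 0.93 * 0.88 * 1.059
k_inf = 1.4387

1.4387
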